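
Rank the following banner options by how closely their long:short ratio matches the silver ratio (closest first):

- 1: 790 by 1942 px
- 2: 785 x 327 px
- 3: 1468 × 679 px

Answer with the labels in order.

2, 1, 3

1: 1942/790 ≈ 2.458 → |2.458 − 2.414| = 0.044
2: 785/327 ≈ 2.401 → |2.401 − 2.414| = 0.013
3: 1468/679 ≈ 2.162 → |2.162 − 2.414| = 0.252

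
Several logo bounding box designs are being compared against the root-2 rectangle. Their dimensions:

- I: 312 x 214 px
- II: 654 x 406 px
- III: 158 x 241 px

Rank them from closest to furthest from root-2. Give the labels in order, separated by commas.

Ratios: I = 312 / 214 ≈ 1.458; II = 654 / 406 ≈ 1.611; III = 241 / 158 ≈ 1.525.
|Δ from 1.414|: I 0.044; II 0.197; III 0.111.

I, III, II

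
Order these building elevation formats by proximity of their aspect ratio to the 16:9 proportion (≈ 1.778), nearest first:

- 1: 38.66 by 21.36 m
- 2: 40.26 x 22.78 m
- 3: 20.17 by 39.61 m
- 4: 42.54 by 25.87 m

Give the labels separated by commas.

1: 38.66/21.36 ≈ 1.810 → |1.810 − 1.778| = 0.032
2: 40.26/22.78 ≈ 1.767 → |1.767 − 1.778| = 0.011
3: 39.61/20.17 ≈ 1.964 → |1.964 − 1.778| = 0.186
4: 42.54/25.87 ≈ 1.644 → |1.644 − 1.778| = 0.134

2, 1, 4, 3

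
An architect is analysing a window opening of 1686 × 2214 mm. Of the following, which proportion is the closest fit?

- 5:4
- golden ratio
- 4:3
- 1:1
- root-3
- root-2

4:3

2214/1686 ≈ 1.313. Nearest candidates are 4:3 (1.333, off by 0.020) and 5:4 (1.250, off by 0.063).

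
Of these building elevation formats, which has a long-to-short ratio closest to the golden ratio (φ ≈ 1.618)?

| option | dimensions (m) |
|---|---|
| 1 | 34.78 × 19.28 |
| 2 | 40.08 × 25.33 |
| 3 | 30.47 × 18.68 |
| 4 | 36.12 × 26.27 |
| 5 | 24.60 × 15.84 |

Target golden ratio ≈ 1.618.
1: 1.804 (Δ0.186)  2: 1.582 (Δ0.036)  3: 1.631 (Δ0.013)  4: 1.375 (Δ0.243)  5: 1.553 (Δ0.065)

3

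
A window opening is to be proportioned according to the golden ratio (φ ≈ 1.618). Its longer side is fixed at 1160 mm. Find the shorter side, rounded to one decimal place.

716.9 mm

golden ratio ≈ 1.61803.
Shorter side = 1160 ÷ 1.61803 ≈ 716.921 → 716.9 mm.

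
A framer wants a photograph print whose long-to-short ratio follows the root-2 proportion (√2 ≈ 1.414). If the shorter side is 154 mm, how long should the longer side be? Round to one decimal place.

root-2 ≈ 1.41421.
Longer side = 154 × 1.41421 ≈ 217.788 → 217.8 mm.

217.8 mm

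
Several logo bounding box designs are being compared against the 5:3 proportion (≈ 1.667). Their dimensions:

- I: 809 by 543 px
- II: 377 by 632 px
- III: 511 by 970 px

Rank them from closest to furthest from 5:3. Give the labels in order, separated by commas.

II, I, III

Ratios: I = 809 / 543 ≈ 1.490; II = 632 / 377 ≈ 1.676; III = 970 / 511 ≈ 1.898.
|Δ from 1.667|: I 0.177; II 0.009; III 0.231.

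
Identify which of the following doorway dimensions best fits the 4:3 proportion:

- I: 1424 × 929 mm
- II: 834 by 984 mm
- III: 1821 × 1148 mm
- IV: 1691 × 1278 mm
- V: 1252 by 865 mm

IV

Ratios (long/short): I ≈ 1.533; II ≈ 1.180; III ≈ 1.586; IV ≈ 1.323; V ≈ 1.447.
4:3 ≈ 1.333; option IV is nearest (Δ 0.010).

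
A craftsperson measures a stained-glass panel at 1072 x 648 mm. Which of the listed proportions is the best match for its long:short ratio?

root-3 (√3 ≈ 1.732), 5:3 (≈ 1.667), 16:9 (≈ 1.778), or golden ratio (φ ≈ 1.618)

Ratio = 1072 / 648 ≈ 1.654.
Distances: root-3 1.732 (Δ 0.078); 5:3 1.667 (Δ 0.013); 16:9 1.778 (Δ 0.124); golden ratio 1.618 (Δ 0.036).

5:3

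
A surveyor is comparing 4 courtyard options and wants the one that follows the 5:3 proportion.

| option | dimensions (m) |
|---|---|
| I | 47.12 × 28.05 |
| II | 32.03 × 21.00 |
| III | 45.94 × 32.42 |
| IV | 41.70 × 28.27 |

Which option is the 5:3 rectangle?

I

Target 5:3 ≈ 1.667.
I: 1.680 (Δ0.013)  II: 1.525 (Δ0.142)  III: 1.417 (Δ0.250)  IV: 1.475 (Δ0.192)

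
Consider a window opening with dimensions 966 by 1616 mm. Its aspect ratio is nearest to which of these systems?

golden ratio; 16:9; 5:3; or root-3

5:3

1616/966 ≈ 1.673. Nearest candidates are 5:3 (1.667, off by 0.006) and golden ratio (1.618, off by 0.055).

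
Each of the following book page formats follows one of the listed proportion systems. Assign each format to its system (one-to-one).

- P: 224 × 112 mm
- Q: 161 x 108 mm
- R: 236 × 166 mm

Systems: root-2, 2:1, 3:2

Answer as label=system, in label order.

P = 224/112 ≈ 2.000 → 2:1 (2.000)
Q = 161/108 ≈ 1.491 → 3:2 (1.500)
R = 236/166 ≈ 1.422 → root-2 (1.414)

P=2:1, Q=3:2, R=root-2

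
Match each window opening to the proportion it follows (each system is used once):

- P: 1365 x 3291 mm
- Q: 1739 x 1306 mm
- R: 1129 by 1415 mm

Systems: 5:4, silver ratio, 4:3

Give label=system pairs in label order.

P=silver ratio, Q=4:3, R=5:4

Ratios: P ≈ 2.411; Q ≈ 1.332; R ≈ 1.253.
Targets: 5:4 ≈ 1.250; silver ratio ≈ 2.414; 4:3 ≈ 1.333.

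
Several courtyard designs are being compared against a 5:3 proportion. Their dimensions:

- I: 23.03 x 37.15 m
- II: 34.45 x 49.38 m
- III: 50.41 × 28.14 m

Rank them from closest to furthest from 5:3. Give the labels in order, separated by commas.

Ratios: I = 37.15 / 23.03 ≈ 1.613; II = 49.38 / 34.45 ≈ 1.433; III = 50.41 / 28.14 ≈ 1.791.
|Δ from 1.667|: I 0.054; II 0.234; III 0.124.

I, III, II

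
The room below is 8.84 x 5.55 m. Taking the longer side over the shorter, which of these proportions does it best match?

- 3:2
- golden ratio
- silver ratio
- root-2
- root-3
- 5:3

Ratio = 8.84 / 5.55 ≈ 1.593.
Distances: 3:2 1.500 (Δ 0.093); golden ratio 1.618 (Δ 0.025); silver ratio 2.414 (Δ 0.821); root-2 1.414 (Δ 0.179); root-3 1.732 (Δ 0.139); 5:3 1.667 (Δ 0.074).

golden ratio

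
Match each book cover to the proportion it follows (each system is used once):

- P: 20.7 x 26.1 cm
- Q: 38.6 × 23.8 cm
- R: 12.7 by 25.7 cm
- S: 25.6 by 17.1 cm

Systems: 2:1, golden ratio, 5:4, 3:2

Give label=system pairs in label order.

P = 26.1/20.7 ≈ 1.261 → 5:4 (1.250)
Q = 38.6/23.8 ≈ 1.622 → golden ratio (1.618)
R = 25.7/12.7 ≈ 2.024 → 2:1 (2.000)
S = 25.6/17.1 ≈ 1.497 → 3:2 (1.500)

P=5:4, Q=golden ratio, R=2:1, S=3:2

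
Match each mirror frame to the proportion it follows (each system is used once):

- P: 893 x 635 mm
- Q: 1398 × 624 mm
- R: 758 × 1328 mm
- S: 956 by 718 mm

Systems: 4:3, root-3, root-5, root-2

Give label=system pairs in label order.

P=root-2, Q=root-5, R=root-3, S=4:3

Ratios: P ≈ 1.406; Q ≈ 2.240; R ≈ 1.752; S ≈ 1.331.
Targets: 4:3 ≈ 1.333; root-3 ≈ 1.732; root-5 ≈ 2.236; root-2 ≈ 1.414.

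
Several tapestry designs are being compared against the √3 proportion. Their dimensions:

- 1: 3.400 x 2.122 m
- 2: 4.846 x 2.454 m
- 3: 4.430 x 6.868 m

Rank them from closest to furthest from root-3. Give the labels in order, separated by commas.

1, 3, 2

1: 3.400/2.122 ≈ 1.602 → |1.602 − 1.732| = 0.130
2: 4.846/2.454 ≈ 1.975 → |1.975 − 1.732| = 0.243
3: 6.868/4.430 ≈ 1.550 → |1.550 − 1.732| = 0.182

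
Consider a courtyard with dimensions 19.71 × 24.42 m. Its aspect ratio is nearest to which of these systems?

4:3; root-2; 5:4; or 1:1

5:4

24.42/19.71 ≈ 1.239. Nearest candidates are 5:4 (1.250, off by 0.011) and 4:3 (1.333, off by 0.094).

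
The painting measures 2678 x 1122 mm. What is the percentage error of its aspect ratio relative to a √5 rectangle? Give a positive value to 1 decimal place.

Ratio = 2678 / 1122 ≈ 2.3868.
Ideal root-5 ≈ 2.2361. |2.3868 − 2.2361| / 2.2361 ≈ 6.74% → 6.7%.

6.7%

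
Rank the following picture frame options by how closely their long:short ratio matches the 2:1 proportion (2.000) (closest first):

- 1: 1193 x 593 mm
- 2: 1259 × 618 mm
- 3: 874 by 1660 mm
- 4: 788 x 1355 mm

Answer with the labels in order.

1, 2, 3, 4

1: 1193/593 ≈ 2.012 → |2.012 − 2.000| = 0.012
2: 1259/618 ≈ 2.037 → |2.037 − 2.000| = 0.037
3: 1660/874 ≈ 1.899 → |1.899 − 2.000| = 0.101
4: 1355/788 ≈ 1.720 → |1.720 − 2.000| = 0.280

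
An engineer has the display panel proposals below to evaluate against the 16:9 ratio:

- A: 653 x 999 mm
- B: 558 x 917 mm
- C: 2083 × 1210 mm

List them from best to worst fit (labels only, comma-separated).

C, B, A

A: 999/653 ≈ 1.530 → |1.530 − 1.778| = 0.248
B: 917/558 ≈ 1.643 → |1.643 − 1.778| = 0.135
C: 2083/1210 ≈ 1.721 → |1.721 − 1.778| = 0.057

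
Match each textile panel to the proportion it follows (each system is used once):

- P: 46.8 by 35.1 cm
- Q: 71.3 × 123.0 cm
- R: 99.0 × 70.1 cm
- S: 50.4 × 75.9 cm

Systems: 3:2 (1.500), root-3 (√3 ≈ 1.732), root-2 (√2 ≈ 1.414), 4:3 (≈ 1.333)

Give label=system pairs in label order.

P=4:3, Q=root-3, R=root-2, S=3:2

Ratios: P ≈ 1.333; Q ≈ 1.725; R ≈ 1.412; S ≈ 1.506.
Targets: 3:2 ≈ 1.500; root-3 ≈ 1.732; root-2 ≈ 1.414; 4:3 ≈ 1.333.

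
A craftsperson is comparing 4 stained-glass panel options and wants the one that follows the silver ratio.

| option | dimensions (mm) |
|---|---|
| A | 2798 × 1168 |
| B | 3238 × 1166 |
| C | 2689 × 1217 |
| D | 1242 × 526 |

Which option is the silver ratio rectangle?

Ratios (long/short): A ≈ 2.396; B ≈ 2.777; C ≈ 2.210; D ≈ 2.361.
silver ratio ≈ 2.414; option A is nearest (Δ 0.018).

A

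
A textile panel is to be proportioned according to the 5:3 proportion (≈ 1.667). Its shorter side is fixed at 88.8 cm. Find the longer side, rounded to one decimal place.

148.0 cm

5:3 ≈ 1.66667.
Longer side = 88.8 × 1.66667 ≈ 148.000 → 148.0 cm.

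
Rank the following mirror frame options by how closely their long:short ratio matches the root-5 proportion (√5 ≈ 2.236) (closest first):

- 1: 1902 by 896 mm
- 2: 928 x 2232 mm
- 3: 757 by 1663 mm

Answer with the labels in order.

1: 1902/896 ≈ 2.123 → |2.123 − 2.236| = 0.113
2: 2232/928 ≈ 2.405 → |2.405 − 2.236| = 0.169
3: 1663/757 ≈ 2.197 → |2.197 − 2.236| = 0.039

3, 1, 2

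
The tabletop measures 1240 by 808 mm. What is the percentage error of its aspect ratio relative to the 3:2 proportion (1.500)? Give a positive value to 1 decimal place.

2.3%

Ratio = 1240 / 808 ≈ 1.5347.
Ideal 3:2 = 1.5000. |1.5347 − 1.5000| / 1.5000 ≈ 2.31% → 2.3%.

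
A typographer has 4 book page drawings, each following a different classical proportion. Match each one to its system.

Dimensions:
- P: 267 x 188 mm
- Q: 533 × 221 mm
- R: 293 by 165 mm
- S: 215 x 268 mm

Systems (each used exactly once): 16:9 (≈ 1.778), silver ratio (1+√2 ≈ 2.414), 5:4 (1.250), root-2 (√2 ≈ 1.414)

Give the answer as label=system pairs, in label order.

P = 267/188 ≈ 1.420 → root-2 (1.414)
Q = 533/221 ≈ 2.412 → silver ratio (2.414)
R = 293/165 ≈ 1.776 → 16:9 (1.778)
S = 268/215 ≈ 1.247 → 5:4 (1.250)

P=root-2, Q=silver ratio, R=16:9, S=5:4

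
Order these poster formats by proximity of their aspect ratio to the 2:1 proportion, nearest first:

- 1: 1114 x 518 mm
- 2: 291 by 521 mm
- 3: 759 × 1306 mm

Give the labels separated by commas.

1: 1114/518 ≈ 2.151 → |2.151 − 2.000| = 0.151
2: 521/291 ≈ 1.790 → |1.790 − 2.000| = 0.210
3: 1306/759 ≈ 1.721 → |1.721 − 2.000| = 0.279

1, 2, 3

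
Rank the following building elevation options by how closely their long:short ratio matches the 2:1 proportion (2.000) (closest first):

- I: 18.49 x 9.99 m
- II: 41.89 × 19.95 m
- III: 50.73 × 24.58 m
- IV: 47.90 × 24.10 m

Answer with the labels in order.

Ratios: I = 18.49 / 9.99 ≈ 1.851; II = 41.89 / 19.95 ≈ 2.100; III = 50.73 / 24.58 ≈ 2.064; IV = 47.90 / 24.10 ≈ 1.988.
|Δ from 2.000|: I 0.149; II 0.100; III 0.064; IV 0.012.

IV, III, II, I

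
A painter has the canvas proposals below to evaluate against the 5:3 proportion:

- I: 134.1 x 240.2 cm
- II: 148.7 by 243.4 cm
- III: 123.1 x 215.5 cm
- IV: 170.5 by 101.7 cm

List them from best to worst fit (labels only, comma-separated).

IV, II, III, I

Ratios: I = 240.2 / 134.1 ≈ 1.791; II = 243.4 / 148.7 ≈ 1.637; III = 215.5 / 123.1 ≈ 1.751; IV = 170.5 / 101.7 ≈ 1.676.
|Δ from 1.667|: I 0.124; II 0.030; III 0.084; IV 0.009.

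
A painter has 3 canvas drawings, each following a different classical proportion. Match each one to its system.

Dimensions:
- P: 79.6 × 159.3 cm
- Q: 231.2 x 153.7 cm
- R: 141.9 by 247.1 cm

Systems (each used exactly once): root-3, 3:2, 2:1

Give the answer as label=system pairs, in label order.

Ratios: P ≈ 2.001; Q ≈ 1.504; R ≈ 1.741.
Targets: root-3 ≈ 1.732; 3:2 ≈ 1.500; 2:1 ≈ 2.000.

P=2:1, Q=3:2, R=root-3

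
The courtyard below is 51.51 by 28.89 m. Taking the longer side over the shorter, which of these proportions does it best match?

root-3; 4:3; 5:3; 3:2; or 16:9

16:9

51.51/28.89 ≈ 1.783. Nearest candidates are 16:9 (1.778, off by 0.005) and root-3 (1.732, off by 0.051).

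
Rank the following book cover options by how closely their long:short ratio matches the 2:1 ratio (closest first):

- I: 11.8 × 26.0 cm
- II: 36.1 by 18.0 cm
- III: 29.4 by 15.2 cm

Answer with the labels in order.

Ratios: I = 26.0 / 11.8 ≈ 2.203; II = 36.1 / 18.0 ≈ 2.006; III = 29.4 / 15.2 ≈ 1.934.
|Δ from 2.000|: I 0.203; II 0.006; III 0.066.

II, III, I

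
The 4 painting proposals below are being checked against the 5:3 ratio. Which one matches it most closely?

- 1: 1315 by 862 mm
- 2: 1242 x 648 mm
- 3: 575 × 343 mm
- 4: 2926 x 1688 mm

3

Target 5:3 ≈ 1.667.
1: 1.526 (Δ0.141)  2: 1.917 (Δ0.250)  3: 1.676 (Δ0.009)  4: 1.733 (Δ0.066)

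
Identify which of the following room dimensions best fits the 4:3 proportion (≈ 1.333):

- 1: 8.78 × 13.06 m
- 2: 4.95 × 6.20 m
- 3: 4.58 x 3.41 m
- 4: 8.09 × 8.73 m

3

Ratios (long/short): 1 ≈ 1.487; 2 ≈ 1.253; 3 ≈ 1.343; 4 ≈ 1.079.
4:3 ≈ 1.333; option 3 is nearest (Δ 0.010).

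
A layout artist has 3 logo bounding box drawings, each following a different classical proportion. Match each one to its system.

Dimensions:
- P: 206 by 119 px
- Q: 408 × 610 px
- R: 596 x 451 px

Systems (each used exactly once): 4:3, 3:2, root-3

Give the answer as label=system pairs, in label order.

P=root-3, Q=3:2, R=4:3

P = 206/119 ≈ 1.731 → root-3 (1.732)
Q = 610/408 ≈ 1.495 → 3:2 (1.500)
R = 596/451 ≈ 1.322 → 4:3 (1.333)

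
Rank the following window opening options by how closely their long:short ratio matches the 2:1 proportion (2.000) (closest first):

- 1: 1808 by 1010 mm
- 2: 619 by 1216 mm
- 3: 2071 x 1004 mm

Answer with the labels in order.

1: 1808/1010 ≈ 1.790 → |1.790 − 2.000| = 0.210
2: 1216/619 ≈ 1.964 → |1.964 − 2.000| = 0.036
3: 2071/1004 ≈ 2.063 → |2.063 − 2.000| = 0.063

2, 3, 1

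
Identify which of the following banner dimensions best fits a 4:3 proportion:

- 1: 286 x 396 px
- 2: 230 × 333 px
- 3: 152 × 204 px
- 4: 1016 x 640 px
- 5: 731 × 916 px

3

Target 4:3 ≈ 1.333.
1: 1.385 (Δ0.052)  2: 1.448 (Δ0.115)  3: 1.342 (Δ0.009)  4: 1.587 (Δ0.254)  5: 1.253 (Δ0.080)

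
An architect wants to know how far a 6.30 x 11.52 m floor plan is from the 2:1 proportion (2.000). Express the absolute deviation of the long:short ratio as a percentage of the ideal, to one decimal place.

8.6%

Ratio = 11.52 / 6.30 ≈ 1.8286.
Ideal 2:1 = 2.0000. |1.8286 − 2.0000| / 2.0000 ≈ 8.57% → 8.6%.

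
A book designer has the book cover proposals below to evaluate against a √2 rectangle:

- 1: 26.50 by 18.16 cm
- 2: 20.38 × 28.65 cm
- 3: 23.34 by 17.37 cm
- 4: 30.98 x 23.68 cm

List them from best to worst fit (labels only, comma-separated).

Ratios: 1 = 26.50 / 18.16 ≈ 1.459; 2 = 28.65 / 20.38 ≈ 1.406; 3 = 23.34 / 17.37 ≈ 1.344; 4 = 30.98 / 23.68 ≈ 1.308.
|Δ from 1.414|: 1 0.045; 2 0.008; 3 0.070; 4 0.106.

2, 1, 3, 4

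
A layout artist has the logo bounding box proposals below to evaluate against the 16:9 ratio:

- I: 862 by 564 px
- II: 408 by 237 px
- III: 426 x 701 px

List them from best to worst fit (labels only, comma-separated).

II, III, I

Ratios: I = 862 / 564 ≈ 1.528; II = 408 / 237 ≈ 1.722; III = 701 / 426 ≈ 1.646.
|Δ from 1.778|: I 0.250; II 0.056; III 0.132.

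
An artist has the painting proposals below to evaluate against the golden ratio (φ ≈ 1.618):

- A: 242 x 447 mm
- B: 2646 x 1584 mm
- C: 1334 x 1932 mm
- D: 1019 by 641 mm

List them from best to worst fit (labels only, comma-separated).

A: 447/242 ≈ 1.847 → |1.847 − 1.618| = 0.229
B: 2646/1584 ≈ 1.670 → |1.670 − 1.618| = 0.052
C: 1932/1334 ≈ 1.448 → |1.448 − 1.618| = 0.170
D: 1019/641 ≈ 1.590 → |1.590 − 1.618| = 0.028

D, B, C, A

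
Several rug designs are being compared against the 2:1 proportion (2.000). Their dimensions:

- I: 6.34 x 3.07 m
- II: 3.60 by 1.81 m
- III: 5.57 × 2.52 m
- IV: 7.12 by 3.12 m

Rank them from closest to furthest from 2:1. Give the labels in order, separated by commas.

II, I, III, IV

I: 6.34/3.07 ≈ 2.065 → |2.065 − 2.000| = 0.065
II: 3.60/1.81 ≈ 1.989 → |1.989 − 2.000| = 0.011
III: 5.57/2.52 ≈ 2.210 → |2.210 − 2.000| = 0.210
IV: 7.12/3.12 ≈ 2.282 → |2.282 − 2.000| = 0.282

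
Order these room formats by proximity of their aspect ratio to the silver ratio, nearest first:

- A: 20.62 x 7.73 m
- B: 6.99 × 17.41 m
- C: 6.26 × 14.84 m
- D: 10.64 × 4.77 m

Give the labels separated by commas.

Ratios: A = 20.62 / 7.73 ≈ 2.668; B = 17.41 / 6.99 ≈ 2.491; C = 14.84 / 6.26 ≈ 2.371; D = 10.64 / 4.77 ≈ 2.231.
|Δ from 2.414|: A 0.254; B 0.077; C 0.043; D 0.183.

C, B, D, A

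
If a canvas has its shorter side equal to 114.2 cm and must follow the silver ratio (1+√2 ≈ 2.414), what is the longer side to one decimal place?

275.7 cm

silver ratio ≈ 2.41421.
Longer side = 114.2 × 2.41421 ≈ 275.703 → 275.7 cm.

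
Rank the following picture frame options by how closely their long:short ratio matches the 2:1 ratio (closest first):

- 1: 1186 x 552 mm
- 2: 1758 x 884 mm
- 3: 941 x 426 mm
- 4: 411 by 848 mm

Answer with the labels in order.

2, 4, 1, 3

Ratios: 1 = 1186 / 552 ≈ 2.149; 2 = 1758 / 884 ≈ 1.989; 3 = 941 / 426 ≈ 2.209; 4 = 848 / 411 ≈ 2.063.
|Δ from 2.000|: 1 0.149; 2 0.011; 3 0.209; 4 0.063.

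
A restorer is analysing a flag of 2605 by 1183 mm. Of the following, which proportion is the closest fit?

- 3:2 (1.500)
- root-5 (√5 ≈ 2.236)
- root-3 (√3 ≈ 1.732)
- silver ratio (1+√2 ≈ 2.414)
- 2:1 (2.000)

2605/1183 ≈ 2.202. Nearest candidates are root-5 (2.236, off by 0.034) and 2:1 (2.000, off by 0.202).

root-5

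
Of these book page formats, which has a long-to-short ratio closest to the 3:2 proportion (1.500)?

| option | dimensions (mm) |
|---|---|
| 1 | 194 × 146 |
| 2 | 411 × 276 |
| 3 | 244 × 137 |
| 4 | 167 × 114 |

2

Ratios (long/short): 1 ≈ 1.329; 2 ≈ 1.489; 3 ≈ 1.781; 4 ≈ 1.465.
3:2 ≈ 1.500; option 2 is nearest (Δ 0.011).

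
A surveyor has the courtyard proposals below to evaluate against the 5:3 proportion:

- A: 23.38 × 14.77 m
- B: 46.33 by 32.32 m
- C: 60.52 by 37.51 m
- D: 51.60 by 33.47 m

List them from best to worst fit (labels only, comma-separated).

A: 23.38/14.77 ≈ 1.583 → |1.583 − 1.667| = 0.084
B: 46.33/32.32 ≈ 1.433 → |1.433 − 1.667| = 0.234
C: 60.52/37.51 ≈ 1.613 → |1.613 − 1.667| = 0.054
D: 51.60/33.47 ≈ 1.542 → |1.542 − 1.667| = 0.125

C, A, D, B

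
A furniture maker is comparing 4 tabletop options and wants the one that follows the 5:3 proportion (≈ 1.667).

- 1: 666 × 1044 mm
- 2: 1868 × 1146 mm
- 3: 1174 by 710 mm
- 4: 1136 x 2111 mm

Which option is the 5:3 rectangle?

3

Target 5:3 ≈ 1.667.
1: 1.568 (Δ0.099)  2: 1.630 (Δ0.037)  3: 1.654 (Δ0.013)  4: 1.858 (Δ0.191)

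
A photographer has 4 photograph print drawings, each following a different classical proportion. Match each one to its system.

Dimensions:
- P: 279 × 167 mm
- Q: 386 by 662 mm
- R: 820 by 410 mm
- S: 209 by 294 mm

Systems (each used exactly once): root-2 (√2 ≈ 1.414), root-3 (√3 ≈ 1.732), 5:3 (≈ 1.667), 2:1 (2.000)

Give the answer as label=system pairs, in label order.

P = 279/167 ≈ 1.671 → 5:3 (1.667)
Q = 662/386 ≈ 1.715 → root-3 (1.732)
R = 820/410 ≈ 2.000 → 2:1 (2.000)
S = 294/209 ≈ 1.407 → root-2 (1.414)

P=5:3, Q=root-3, R=2:1, S=root-2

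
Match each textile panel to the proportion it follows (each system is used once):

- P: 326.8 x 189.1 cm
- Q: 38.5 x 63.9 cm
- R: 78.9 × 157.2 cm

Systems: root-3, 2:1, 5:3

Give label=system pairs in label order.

P = 326.8/189.1 ≈ 1.728 → root-3 (1.732)
Q = 63.9/38.5 ≈ 1.660 → 5:3 (1.667)
R = 157.2/78.9 ≈ 1.992 → 2:1 (2.000)

P=root-3, Q=5:3, R=2:1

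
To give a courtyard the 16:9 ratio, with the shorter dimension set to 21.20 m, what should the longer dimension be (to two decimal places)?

37.69 m

16:9 ≈ 1.77778.
Longer side = 21.20 × 1.77778 ≈ 37.6889 → 37.69 m.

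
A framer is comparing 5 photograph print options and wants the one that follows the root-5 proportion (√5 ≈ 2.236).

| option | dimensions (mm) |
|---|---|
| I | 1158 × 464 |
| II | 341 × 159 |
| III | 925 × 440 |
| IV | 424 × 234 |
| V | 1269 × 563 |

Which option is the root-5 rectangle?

V

Ratios (long/short): I ≈ 2.496; II ≈ 2.145; III ≈ 2.102; IV ≈ 1.812; V ≈ 2.254.
root-5 ≈ 2.236; option V is nearest (Δ 0.018).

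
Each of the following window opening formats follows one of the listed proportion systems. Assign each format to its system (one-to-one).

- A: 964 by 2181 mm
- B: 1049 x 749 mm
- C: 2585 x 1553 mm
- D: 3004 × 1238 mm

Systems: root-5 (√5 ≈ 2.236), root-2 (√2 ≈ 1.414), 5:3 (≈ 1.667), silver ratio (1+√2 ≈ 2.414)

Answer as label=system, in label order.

A=root-5, B=root-2, C=5:3, D=silver ratio

Ratios: A ≈ 2.262; B ≈ 1.401; C ≈ 1.665; D ≈ 2.426.
Targets: root-5 ≈ 2.236; root-2 ≈ 1.414; 5:3 ≈ 1.667; silver ratio ≈ 2.414.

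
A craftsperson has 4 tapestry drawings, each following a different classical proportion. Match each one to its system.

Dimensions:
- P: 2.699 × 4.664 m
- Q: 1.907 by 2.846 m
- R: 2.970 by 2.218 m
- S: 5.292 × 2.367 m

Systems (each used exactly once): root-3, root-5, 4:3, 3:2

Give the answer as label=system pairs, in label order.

Ratios: P ≈ 1.728; Q ≈ 1.492; R ≈ 1.339; S ≈ 2.236.
Targets: root-3 ≈ 1.732; root-5 ≈ 2.236; 4:3 ≈ 1.333; 3:2 ≈ 1.500.

P=root-3, Q=3:2, R=4:3, S=root-5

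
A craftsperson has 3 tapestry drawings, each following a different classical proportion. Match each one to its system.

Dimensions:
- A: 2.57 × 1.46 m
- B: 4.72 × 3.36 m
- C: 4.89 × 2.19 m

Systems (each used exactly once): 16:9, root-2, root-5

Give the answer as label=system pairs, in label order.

A=16:9, B=root-2, C=root-5

A = 2.57/1.46 ≈ 1.760 → 16:9 (1.778)
B = 4.72/3.36 ≈ 1.405 → root-2 (1.414)
C = 4.89/2.19 ≈ 2.233 → root-5 (2.236)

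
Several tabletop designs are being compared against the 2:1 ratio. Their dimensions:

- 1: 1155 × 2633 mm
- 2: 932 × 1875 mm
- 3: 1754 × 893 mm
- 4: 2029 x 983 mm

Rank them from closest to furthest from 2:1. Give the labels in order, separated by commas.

2, 3, 4, 1

Ratios: 1 = 2633 / 1155 ≈ 2.280; 2 = 1875 / 932 ≈ 2.012; 3 = 1754 / 893 ≈ 1.964; 4 = 2029 / 983 ≈ 2.064.
|Δ from 2.000|: 1 0.280; 2 0.012; 3 0.036; 4 0.064.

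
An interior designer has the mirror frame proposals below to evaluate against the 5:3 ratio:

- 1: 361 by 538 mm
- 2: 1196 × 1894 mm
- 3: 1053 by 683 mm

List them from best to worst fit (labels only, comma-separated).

2, 3, 1

1: 538/361 ≈ 1.490 → |1.490 − 1.667| = 0.177
2: 1894/1196 ≈ 1.584 → |1.584 − 1.667| = 0.083
3: 1053/683 ≈ 1.542 → |1.542 − 1.667| = 0.125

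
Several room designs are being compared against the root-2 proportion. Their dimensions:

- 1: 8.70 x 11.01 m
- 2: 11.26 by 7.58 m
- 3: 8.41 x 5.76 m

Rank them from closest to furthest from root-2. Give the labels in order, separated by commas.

3, 2, 1

Ratios: 1 = 11.01 / 8.70 ≈ 1.266; 2 = 11.26 / 7.58 ≈ 1.485; 3 = 8.41 / 5.76 ≈ 1.460.
|Δ from 1.414|: 1 0.148; 2 0.071; 3 0.046.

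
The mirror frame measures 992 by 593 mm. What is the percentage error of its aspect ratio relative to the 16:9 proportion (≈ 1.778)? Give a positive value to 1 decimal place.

Ratio = 992 / 593 ≈ 1.6728.
Ideal 16:9 ≈ 1.7778. |1.6728 − 1.7778| / 1.7778 ≈ 5.91% → 5.9%.

5.9%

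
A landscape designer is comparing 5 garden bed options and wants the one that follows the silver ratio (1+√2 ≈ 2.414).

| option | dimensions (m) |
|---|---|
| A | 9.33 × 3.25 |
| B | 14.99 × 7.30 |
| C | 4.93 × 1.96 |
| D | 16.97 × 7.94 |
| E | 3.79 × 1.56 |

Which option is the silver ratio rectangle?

Ratios (long/short): A ≈ 2.871; B ≈ 2.053; C ≈ 2.515; D ≈ 2.137; E ≈ 2.429.
silver ratio ≈ 2.414; option E is nearest (Δ 0.015).

E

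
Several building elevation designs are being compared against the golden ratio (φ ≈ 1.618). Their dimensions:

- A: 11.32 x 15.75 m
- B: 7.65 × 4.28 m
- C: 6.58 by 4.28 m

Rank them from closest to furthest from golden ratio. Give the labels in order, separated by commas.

Ratios: A = 15.75 / 11.32 ≈ 1.391; B = 7.65 / 4.28 ≈ 1.787; C = 6.58 / 4.28 ≈ 1.537.
|Δ from 1.618|: A 0.227; B 0.169; C 0.081.

C, B, A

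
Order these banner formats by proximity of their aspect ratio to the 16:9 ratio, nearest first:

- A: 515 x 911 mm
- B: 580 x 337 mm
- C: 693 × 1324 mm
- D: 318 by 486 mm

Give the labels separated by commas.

A: 911/515 ≈ 1.769 → |1.769 − 1.778| = 0.009
B: 580/337 ≈ 1.721 → |1.721 − 1.778| = 0.057
C: 1324/693 ≈ 1.911 → |1.911 − 1.778| = 0.133
D: 486/318 ≈ 1.528 → |1.528 − 1.778| = 0.250

A, B, C, D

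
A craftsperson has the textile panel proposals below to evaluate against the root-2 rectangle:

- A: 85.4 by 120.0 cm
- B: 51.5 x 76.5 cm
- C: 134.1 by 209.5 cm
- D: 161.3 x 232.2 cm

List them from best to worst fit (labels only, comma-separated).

A: 120.0/85.4 ≈ 1.405 → |1.405 − 1.414| = 0.009
B: 76.5/51.5 ≈ 1.485 → |1.485 − 1.414| = 0.071
C: 209.5/134.1 ≈ 1.562 → |1.562 − 1.414| = 0.148
D: 232.2/161.3 ≈ 1.440 → |1.440 − 1.414| = 0.026

A, D, B, C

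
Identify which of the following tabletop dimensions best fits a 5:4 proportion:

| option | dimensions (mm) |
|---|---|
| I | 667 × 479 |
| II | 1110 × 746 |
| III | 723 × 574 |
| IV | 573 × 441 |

III

Ratios (long/short): I ≈ 1.392; II ≈ 1.488; III ≈ 1.260; IV ≈ 1.299.
5:4 ≈ 1.250; option III is nearest (Δ 0.010).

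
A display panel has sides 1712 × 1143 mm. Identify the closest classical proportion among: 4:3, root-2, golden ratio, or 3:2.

3:2

Ratio = 1712 / 1143 ≈ 1.498.
Distances: 4:3 1.333 (Δ 0.165); root-2 1.414 (Δ 0.084); golden ratio 1.618 (Δ 0.120); 3:2 1.500 (Δ 0.002).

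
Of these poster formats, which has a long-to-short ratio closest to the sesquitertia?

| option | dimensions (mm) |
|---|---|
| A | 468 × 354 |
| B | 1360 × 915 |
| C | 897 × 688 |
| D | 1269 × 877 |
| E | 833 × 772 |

Target 4:3 ≈ 1.333.
A: 1.322 (Δ0.011)  B: 1.486 (Δ0.153)  C: 1.304 (Δ0.029)  D: 1.447 (Δ0.114)  E: 1.079 (Δ0.254)

A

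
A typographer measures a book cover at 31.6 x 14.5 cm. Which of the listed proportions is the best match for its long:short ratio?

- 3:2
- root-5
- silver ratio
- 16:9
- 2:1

Ratio = 31.6 / 14.5 ≈ 2.179.
Distances: 3:2 1.500 (Δ 0.679); root-5 2.236 (Δ 0.057); silver ratio 2.414 (Δ 0.235); 16:9 1.778 (Δ 0.401); 2:1 2.000 (Δ 0.179).

root-5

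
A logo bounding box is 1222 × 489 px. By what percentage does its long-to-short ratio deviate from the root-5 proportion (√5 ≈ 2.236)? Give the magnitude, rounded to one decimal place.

Ratio = 1222 / 489 ≈ 2.4990.
Ideal root-5 ≈ 2.2361. |2.4990 − 2.2361| / 2.2361 ≈ 11.76% → 11.8%.

11.8%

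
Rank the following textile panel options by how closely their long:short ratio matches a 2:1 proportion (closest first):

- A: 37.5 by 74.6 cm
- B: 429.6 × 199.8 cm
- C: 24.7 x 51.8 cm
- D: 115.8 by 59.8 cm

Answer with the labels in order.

A, D, C, B

Ratios: A = 74.6 / 37.5 ≈ 1.989; B = 429.6 / 199.8 ≈ 2.150; C = 51.8 / 24.7 ≈ 2.097; D = 115.8 / 59.8 ≈ 1.936.
|Δ from 2.000|: A 0.011; B 0.150; C 0.097; D 0.064.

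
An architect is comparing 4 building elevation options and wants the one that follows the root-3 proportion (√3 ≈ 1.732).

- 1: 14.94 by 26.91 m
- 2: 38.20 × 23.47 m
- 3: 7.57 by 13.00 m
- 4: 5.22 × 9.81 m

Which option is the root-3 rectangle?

Target root-3 ≈ 1.732.
1: 1.801 (Δ0.069)  2: 1.628 (Δ0.104)  3: 1.717 (Δ0.015)  4: 1.879 (Δ0.147)

3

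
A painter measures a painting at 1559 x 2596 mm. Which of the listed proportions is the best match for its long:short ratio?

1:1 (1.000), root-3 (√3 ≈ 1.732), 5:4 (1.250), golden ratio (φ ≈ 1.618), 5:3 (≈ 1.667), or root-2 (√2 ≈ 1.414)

2596/1559 ≈ 1.665. Nearest candidates are 5:3 (1.667, off by 0.002) and golden ratio (1.618, off by 0.047).

5:3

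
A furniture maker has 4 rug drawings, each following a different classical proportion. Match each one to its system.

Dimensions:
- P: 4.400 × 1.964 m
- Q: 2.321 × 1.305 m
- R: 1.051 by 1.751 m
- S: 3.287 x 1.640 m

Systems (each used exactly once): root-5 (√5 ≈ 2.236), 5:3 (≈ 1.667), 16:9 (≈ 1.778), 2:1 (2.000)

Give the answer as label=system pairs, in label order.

Ratios: P ≈ 2.240; Q ≈ 1.779; R ≈ 1.666; S ≈ 2.004.
Targets: root-5 ≈ 2.236; 5:3 ≈ 1.667; 16:9 ≈ 1.778; 2:1 ≈ 2.000.

P=root-5, Q=16:9, R=5:3, S=2:1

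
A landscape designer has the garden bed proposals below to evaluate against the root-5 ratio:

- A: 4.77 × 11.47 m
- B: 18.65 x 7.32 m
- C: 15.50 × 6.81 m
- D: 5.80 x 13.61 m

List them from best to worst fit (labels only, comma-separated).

Ratios: A = 11.47 / 4.77 ≈ 2.405; B = 18.65 / 7.32 ≈ 2.548; C = 15.50 / 6.81 ≈ 2.276; D = 13.61 / 5.80 ≈ 2.347.
|Δ from 2.236|: A 0.169; B 0.312; C 0.040; D 0.111.

C, D, A, B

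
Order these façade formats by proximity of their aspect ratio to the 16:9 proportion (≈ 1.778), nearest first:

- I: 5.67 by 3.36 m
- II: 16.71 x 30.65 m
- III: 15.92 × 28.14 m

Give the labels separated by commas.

Ratios: I = 5.67 / 3.36 ≈ 1.688; II = 30.65 / 16.71 ≈ 1.834; III = 28.14 / 15.92 ≈ 1.768.
|Δ from 1.778|: I 0.090; II 0.056; III 0.010.

III, II, I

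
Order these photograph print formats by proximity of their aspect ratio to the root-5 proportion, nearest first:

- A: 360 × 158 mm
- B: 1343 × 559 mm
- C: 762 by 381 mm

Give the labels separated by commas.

A, B, C

A: 360/158 ≈ 2.278 → |2.278 − 2.236| = 0.042
B: 1343/559 ≈ 2.403 → |2.403 − 2.236| = 0.167
C: 762/381 ≈ 2.000 → |2.000 − 2.236| = 0.236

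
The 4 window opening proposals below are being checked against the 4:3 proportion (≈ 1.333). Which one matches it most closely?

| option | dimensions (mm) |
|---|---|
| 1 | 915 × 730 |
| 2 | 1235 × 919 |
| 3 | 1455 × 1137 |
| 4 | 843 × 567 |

Ratios (long/short): 1 ≈ 1.253; 2 ≈ 1.344; 3 ≈ 1.280; 4 ≈ 1.487.
4:3 ≈ 1.333; option 2 is nearest (Δ 0.011).

2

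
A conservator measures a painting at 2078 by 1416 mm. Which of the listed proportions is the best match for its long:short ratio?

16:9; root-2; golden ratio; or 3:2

Ratio = 2078 / 1416 ≈ 1.468.
Distances: 16:9 1.778 (Δ 0.310); root-2 1.414 (Δ 0.054); golden ratio 1.618 (Δ 0.150); 3:2 1.500 (Δ 0.032).

3:2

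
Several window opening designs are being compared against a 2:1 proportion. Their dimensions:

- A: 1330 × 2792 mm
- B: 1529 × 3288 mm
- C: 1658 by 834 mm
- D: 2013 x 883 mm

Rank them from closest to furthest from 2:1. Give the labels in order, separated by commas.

C, A, B, D

Ratios: A = 2792 / 1330 ≈ 2.099; B = 3288 / 1529 ≈ 2.150; C = 1658 / 834 ≈ 1.988; D = 2013 / 883 ≈ 2.280.
|Δ from 2.000|: A 0.099; B 0.150; C 0.012; D 0.280.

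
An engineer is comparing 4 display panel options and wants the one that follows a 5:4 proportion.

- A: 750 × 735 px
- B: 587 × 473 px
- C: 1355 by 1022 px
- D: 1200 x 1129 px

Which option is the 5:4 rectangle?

B

Ratios (long/short): A ≈ 1.020; B ≈ 1.241; C ≈ 1.326; D ≈ 1.063.
5:4 ≈ 1.250; option B is nearest (Δ 0.009).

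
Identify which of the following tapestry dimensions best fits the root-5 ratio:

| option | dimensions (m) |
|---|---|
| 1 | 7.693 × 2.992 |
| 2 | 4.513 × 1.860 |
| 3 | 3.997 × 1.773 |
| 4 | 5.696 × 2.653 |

Ratios (long/short): 1 ≈ 2.571; 2 ≈ 2.426; 3 ≈ 2.254; 4 ≈ 2.147.
root-5 ≈ 2.236; option 3 is nearest (Δ 0.018).

3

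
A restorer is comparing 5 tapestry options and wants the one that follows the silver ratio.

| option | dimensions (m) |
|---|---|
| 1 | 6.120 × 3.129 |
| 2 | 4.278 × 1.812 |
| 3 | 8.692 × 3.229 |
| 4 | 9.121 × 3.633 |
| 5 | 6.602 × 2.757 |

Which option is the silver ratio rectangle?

5

Target silver ratio ≈ 2.414.
1: 1.956 (Δ0.458)  2: 2.361 (Δ0.053)  3: 2.692 (Δ0.278)  4: 2.511 (Δ0.097)  5: 2.395 (Δ0.019)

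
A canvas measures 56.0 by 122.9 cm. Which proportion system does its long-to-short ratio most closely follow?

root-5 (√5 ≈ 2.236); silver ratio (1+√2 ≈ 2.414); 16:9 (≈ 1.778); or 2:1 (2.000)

root-5

122.9/56.0 ≈ 2.195. Nearest candidates are root-5 (2.236, off by 0.041) and 2:1 (2.000, off by 0.195).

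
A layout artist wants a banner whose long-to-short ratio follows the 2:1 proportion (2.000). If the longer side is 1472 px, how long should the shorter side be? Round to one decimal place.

2:1 = 2.00000.
Shorter side = 1472 ÷ 2.00000 ≈ 736.000 → 736.0 px.

736.0 px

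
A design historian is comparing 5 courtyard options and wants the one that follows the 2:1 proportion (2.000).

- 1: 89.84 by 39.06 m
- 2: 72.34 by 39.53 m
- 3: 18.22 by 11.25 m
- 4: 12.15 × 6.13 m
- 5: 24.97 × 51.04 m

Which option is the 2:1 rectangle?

4

Target 2:1 ≈ 2.000.
1: 2.300 (Δ0.300)  2: 1.830 (Δ0.170)  3: 1.620 (Δ0.380)  4: 1.982 (Δ0.018)  5: 2.044 (Δ0.044)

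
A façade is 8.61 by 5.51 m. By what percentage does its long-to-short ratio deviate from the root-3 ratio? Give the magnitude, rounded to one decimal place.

9.8%

Ratio = 8.61 / 5.51 ≈ 1.5626.
Ideal root-3 ≈ 1.7321. |1.5626 − 1.7321| / 1.7321 ≈ 9.79% → 9.8%.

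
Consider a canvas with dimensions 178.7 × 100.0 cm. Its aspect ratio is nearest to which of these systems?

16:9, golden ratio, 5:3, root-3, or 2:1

Ratio = 178.7 / 100.0 ≈ 1.787.
Distances: 16:9 1.778 (Δ 0.009); golden ratio 1.618 (Δ 0.169); 5:3 1.667 (Δ 0.120); root-3 1.732 (Δ 0.055); 2:1 2.000 (Δ 0.213).

16:9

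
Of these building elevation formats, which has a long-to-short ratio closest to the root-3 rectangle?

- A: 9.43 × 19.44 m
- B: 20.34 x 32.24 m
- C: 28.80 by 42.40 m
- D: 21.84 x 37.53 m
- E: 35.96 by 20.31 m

Target root-3 ≈ 1.732.
A: 2.062 (Δ0.330)  B: 1.585 (Δ0.147)  C: 1.472 (Δ0.260)  D: 1.718 (Δ0.014)  E: 1.771 (Δ0.039)

D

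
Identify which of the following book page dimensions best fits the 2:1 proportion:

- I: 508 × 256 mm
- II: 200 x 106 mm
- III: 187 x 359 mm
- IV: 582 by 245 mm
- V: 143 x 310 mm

Target 2:1 ≈ 2.000.
I: 1.984 (Δ0.016)  II: 1.887 (Δ0.113)  III: 1.920 (Δ0.080)  IV: 2.376 (Δ0.376)  V: 2.168 (Δ0.168)

I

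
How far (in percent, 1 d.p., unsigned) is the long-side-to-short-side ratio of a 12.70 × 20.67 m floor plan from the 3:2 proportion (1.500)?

8.5%

Ratio = 20.67 / 12.70 ≈ 1.6276.
Ideal 3:2 = 1.5000. |1.6276 − 1.5000| / 1.5000 ≈ 8.51% → 8.5%.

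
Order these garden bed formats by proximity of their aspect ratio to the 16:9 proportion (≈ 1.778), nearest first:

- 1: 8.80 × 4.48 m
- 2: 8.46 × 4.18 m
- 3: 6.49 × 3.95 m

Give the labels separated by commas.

1: 8.80/4.48 ≈ 1.964 → |1.964 − 1.778| = 0.186
2: 8.46/4.18 ≈ 2.024 → |2.024 − 1.778| = 0.246
3: 6.49/3.95 ≈ 1.643 → |1.643 − 1.778| = 0.135

3, 1, 2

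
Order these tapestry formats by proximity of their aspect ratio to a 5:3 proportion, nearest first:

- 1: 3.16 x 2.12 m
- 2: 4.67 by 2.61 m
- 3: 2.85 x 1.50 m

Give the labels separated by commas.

Ratios: 1 = 3.16 / 2.12 ≈ 1.491; 2 = 4.67 / 2.61 ≈ 1.789; 3 = 2.85 / 1.50 ≈ 1.900.
|Δ from 1.667|: 1 0.176; 2 0.122; 3 0.233.

2, 1, 3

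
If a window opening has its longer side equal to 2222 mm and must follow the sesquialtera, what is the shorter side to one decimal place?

1481.3 mm

3:2 = 1.50000.
Shorter side = 2222 ÷ 1.50000 ≈ 1481.333 → 1481.3 mm.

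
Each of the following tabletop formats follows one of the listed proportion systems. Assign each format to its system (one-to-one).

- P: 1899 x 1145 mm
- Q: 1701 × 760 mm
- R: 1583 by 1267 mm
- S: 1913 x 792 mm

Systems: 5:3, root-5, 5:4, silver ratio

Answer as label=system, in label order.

P = 1899/1145 ≈ 1.659 → 5:3 (1.667)
Q = 1701/760 ≈ 2.238 → root-5 (2.236)
R = 1583/1267 ≈ 1.249 → 5:4 (1.250)
S = 1913/792 ≈ 2.415 → silver ratio (2.414)

P=5:3, Q=root-5, R=5:4, S=silver ratio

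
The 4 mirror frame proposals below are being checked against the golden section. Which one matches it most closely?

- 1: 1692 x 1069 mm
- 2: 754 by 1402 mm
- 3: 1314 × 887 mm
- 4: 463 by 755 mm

4

Target golden ratio ≈ 1.618.
1: 1.583 (Δ0.035)  2: 1.859 (Δ0.241)  3: 1.481 (Δ0.137)  4: 1.631 (Δ0.013)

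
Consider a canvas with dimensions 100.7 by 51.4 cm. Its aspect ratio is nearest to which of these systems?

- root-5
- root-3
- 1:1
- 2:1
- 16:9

2:1

Ratio = 100.7 / 51.4 ≈ 1.959.
Distances: root-5 2.236 (Δ 0.277); root-3 1.732 (Δ 0.227); 1:1 1.000 (Δ 0.959); 2:1 2.000 (Δ 0.041); 16:9 1.778 (Δ 0.181).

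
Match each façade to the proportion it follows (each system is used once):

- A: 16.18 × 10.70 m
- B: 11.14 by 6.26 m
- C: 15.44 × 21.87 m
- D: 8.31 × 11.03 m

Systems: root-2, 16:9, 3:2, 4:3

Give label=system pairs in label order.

Ratios: A ≈ 1.512; B ≈ 1.780; C ≈ 1.416; D ≈ 1.327.
Targets: root-2 ≈ 1.414; 16:9 ≈ 1.778; 3:2 ≈ 1.500; 4:3 ≈ 1.333.

A=3:2, B=16:9, C=root-2, D=4:3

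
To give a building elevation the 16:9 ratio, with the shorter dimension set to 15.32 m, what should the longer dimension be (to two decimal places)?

27.24 m

16:9 ≈ 1.77778.
Longer side = 15.32 × 1.77778 ≈ 27.2356 → 27.24 m.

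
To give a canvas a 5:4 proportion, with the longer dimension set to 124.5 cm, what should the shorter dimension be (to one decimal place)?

99.6 cm

5:4 = 1.25000.
Shorter side = 124.5 ÷ 1.25000 ≈ 99.600 → 99.6 cm.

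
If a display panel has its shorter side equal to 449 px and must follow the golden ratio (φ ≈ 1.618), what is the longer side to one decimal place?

golden ratio ≈ 1.61803.
Longer side = 449 × 1.61803 ≈ 726.495 → 726.5 px.

726.5 px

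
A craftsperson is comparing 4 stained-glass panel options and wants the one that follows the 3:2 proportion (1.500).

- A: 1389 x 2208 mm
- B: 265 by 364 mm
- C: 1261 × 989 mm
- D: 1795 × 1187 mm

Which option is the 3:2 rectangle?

Target 3:2 ≈ 1.500.
A: 1.590 (Δ0.090)  B: 1.374 (Δ0.126)  C: 1.275 (Δ0.225)  D: 1.512 (Δ0.012)

D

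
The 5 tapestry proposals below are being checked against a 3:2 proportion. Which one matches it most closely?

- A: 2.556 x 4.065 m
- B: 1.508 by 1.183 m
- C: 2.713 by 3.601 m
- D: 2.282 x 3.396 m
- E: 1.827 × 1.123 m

D

Target 3:2 ≈ 1.500.
A: 1.590 (Δ0.090)  B: 1.275 (Δ0.225)  C: 1.327 (Δ0.173)  D: 1.488 (Δ0.012)  E: 1.627 (Δ0.127)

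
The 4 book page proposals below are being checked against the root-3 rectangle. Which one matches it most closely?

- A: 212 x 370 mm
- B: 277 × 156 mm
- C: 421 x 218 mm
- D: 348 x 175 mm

Ratios (long/short): A ≈ 1.745; B ≈ 1.776; C ≈ 1.931; D ≈ 1.989.
root-3 ≈ 1.732; option A is nearest (Δ 0.013).

A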